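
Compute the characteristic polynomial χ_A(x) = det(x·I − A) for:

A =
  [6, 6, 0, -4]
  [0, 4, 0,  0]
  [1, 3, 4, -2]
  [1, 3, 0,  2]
x^4 - 16*x^3 + 96*x^2 - 256*x + 256

Expanding det(x·I − A) (e.g. by cofactor expansion or by noting that A is similar to its Jordan form J, which has the same characteristic polynomial as A) gives
  χ_A(x) = x^4 - 16*x^3 + 96*x^2 - 256*x + 256
which factors as (x - 4)^4. The eigenvalues (with algebraic multiplicities) are λ = 4 with multiplicity 4.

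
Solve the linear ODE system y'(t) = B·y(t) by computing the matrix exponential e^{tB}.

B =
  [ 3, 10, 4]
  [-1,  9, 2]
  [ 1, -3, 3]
e^{tB} =
  [-t^2*exp(5*t) - 2*t*exp(5*t) + exp(5*t), 4*t^2*exp(5*t) + 10*t*exp(5*t), 2*t^2*exp(5*t) + 4*t*exp(5*t)]
  [-t*exp(5*t), 4*t*exp(5*t) + exp(5*t), 2*t*exp(5*t)]
  [-t^2*exp(5*t)/2 + t*exp(5*t), 2*t^2*exp(5*t) - 3*t*exp(5*t), t^2*exp(5*t) - 2*t*exp(5*t) + exp(5*t)]

Strategy: write B = P · J · P⁻¹ where J is a Jordan canonical form, so e^{tB} = P · e^{tJ} · P⁻¹, and e^{tJ} can be computed block-by-block.

B has Jordan form
J =
  [5, 1, 0]
  [0, 5, 1]
  [0, 0, 5]
(up to reordering of blocks).

Per-block formulas:
  For a 3×3 Jordan block J_3(5): exp(t · J_3(5)) = e^(5t)·(I + t·N + (t^2/2)·N^2), where N is the 3×3 nilpotent shift.

After assembling e^{tJ} and conjugating by P, we get:

e^{tB} =
  [-t^2*exp(5*t) - 2*t*exp(5*t) + exp(5*t), 4*t^2*exp(5*t) + 10*t*exp(5*t), 2*t^2*exp(5*t) + 4*t*exp(5*t)]
  [-t*exp(5*t), 4*t*exp(5*t) + exp(5*t), 2*t*exp(5*t)]
  [-t^2*exp(5*t)/2 + t*exp(5*t), 2*t^2*exp(5*t) - 3*t*exp(5*t), t^2*exp(5*t) - 2*t*exp(5*t) + exp(5*t)]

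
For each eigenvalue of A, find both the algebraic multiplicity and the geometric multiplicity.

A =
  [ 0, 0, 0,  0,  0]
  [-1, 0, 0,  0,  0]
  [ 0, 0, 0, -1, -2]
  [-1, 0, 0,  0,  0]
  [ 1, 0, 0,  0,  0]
λ = 0: alg = 5, geom = 3

Step 1 — factor the characteristic polynomial to read off the algebraic multiplicities:
  χ_A(x) = x^5

Step 2 — compute geometric multiplicities via the rank-nullity identity g(λ) = n − rank(A − λI):
  rank(A − (0)·I) = 2, so dim ker(A − (0)·I) = n − 2 = 3

Summary:
  λ = 0: algebraic multiplicity = 5, geometric multiplicity = 3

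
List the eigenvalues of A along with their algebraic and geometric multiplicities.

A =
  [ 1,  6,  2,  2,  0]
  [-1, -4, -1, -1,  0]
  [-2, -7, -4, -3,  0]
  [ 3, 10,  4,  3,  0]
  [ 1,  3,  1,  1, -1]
λ = -1: alg = 5, geom = 3

Step 1 — factor the characteristic polynomial to read off the algebraic multiplicities:
  χ_A(x) = (x + 1)^5

Step 2 — compute geometric multiplicities via the rank-nullity identity g(λ) = n − rank(A − λI):
  rank(A − (-1)·I) = 2, so dim ker(A − (-1)·I) = n − 2 = 3

Summary:
  λ = -1: algebraic multiplicity = 5, geometric multiplicity = 3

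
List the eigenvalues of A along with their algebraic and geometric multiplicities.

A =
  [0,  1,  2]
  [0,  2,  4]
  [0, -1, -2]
λ = 0: alg = 3, geom = 2

Step 1 — factor the characteristic polynomial to read off the algebraic multiplicities:
  χ_A(x) = x^3

Step 2 — compute geometric multiplicities via the rank-nullity identity g(λ) = n − rank(A − λI):
  rank(A − (0)·I) = 1, so dim ker(A − (0)·I) = n − 1 = 2

Summary:
  λ = 0: algebraic multiplicity = 3, geometric multiplicity = 2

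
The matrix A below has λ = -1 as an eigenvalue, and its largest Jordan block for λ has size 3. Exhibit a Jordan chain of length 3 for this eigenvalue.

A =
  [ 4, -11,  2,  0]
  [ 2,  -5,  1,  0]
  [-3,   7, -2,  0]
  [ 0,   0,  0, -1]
A Jordan chain for λ = -1 of length 3:
v_1 = (-3, -1, 2, 0)ᵀ
v_2 = (5, 2, -3, 0)ᵀ
v_3 = (1, 0, 0, 0)ᵀ

Let N = A − (-1)·I. We want v_3 with N^3 v_3 = 0 but N^2 v_3 ≠ 0; then v_{j-1} := N · v_j for j = 3, …, 2.

Pick v_3 = (1, 0, 0, 0)ᵀ.
Then v_2 = N · v_3 = (5, 2, -3, 0)ᵀ.
Then v_1 = N · v_2 = (-3, -1, 2, 0)ᵀ.

Sanity check: (A − (-1)·I) v_1 = (0, 0, 0, 0)ᵀ = 0. ✓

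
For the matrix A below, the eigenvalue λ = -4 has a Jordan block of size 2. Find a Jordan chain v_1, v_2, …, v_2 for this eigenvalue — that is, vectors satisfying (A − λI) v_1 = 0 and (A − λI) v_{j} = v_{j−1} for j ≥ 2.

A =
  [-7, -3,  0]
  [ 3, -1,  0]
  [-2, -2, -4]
A Jordan chain for λ = -4 of length 2:
v_1 = (-3, 3, -2)ᵀ
v_2 = (1, 0, 0)ᵀ

Let N = A − (-4)·I. We want v_2 with N^2 v_2 = 0 but N^1 v_2 ≠ 0; then v_{j-1} := N · v_j for j = 2, …, 2.

Pick v_2 = (1, 0, 0)ᵀ.
Then v_1 = N · v_2 = (-3, 3, -2)ᵀ.

Sanity check: (A − (-4)·I) v_1 = (0, 0, 0)ᵀ = 0. ✓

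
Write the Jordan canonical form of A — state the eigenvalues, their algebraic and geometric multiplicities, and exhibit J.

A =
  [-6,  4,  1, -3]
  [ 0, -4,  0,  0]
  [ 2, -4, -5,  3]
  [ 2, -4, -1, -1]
J_2(-4) ⊕ J_1(-4) ⊕ J_1(-4)

The characteristic polynomial is
  det(x·I − A) = x^4 + 16*x^3 + 96*x^2 + 256*x + 256 = (x + 4)^4

Eigenvalues and multiplicities (the geometric multiplicity of λ is n − rank(A − λI), which equals the number of Jordan blocks for λ):
  λ = -4: algebraic multiplicity = 4, geometric multiplicity = 3

Determining the block sizes for each eigenvalue:
  λ = -4: 3 blocks summing to 4 forces exactly one block of size 2 and the rest size 1 → block sizes [2, 1, 1]

Assembling the blocks gives a Jordan form
J =
  [-4,  1,  0,  0]
  [ 0, -4,  0,  0]
  [ 0,  0, -4,  0]
  [ 0,  0,  0, -4]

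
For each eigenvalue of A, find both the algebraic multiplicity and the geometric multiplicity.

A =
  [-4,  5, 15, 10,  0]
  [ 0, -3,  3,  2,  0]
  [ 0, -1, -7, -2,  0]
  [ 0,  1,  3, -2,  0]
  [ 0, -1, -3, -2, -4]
λ = -4: alg = 5, geom = 4

Step 1 — factor the characteristic polynomial to read off the algebraic multiplicities:
  χ_A(x) = (x + 4)^5

Step 2 — compute geometric multiplicities via the rank-nullity identity g(λ) = n − rank(A − λI):
  rank(A − (-4)·I) = 1, so dim ker(A − (-4)·I) = n − 1 = 4

Summary:
  λ = -4: algebraic multiplicity = 5, geometric multiplicity = 4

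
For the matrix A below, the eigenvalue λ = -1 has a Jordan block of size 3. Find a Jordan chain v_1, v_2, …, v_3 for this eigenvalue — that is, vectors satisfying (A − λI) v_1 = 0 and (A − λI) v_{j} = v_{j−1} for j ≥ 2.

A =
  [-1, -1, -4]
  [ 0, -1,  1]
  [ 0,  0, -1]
A Jordan chain for λ = -1 of length 3:
v_1 = (-1, 0, 0)ᵀ
v_2 = (-4, 1, 0)ᵀ
v_3 = (0, 0, 1)ᵀ

Let N = A − (-1)·I. We want v_3 with N^3 v_3 = 0 but N^2 v_3 ≠ 0; then v_{j-1} := N · v_j for j = 3, …, 2.

Pick v_3 = (0, 0, 1)ᵀ.
Then v_2 = N · v_3 = (-4, 1, 0)ᵀ.
Then v_1 = N · v_2 = (-1, 0, 0)ᵀ.

Sanity check: (A − (-1)·I) v_1 = (0, 0, 0)ᵀ = 0. ✓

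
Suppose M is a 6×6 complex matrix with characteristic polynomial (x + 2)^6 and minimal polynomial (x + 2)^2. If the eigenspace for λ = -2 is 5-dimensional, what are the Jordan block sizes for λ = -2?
Block sizes for λ = -2: [2, 1, 1, 1, 1]

Step 1 — from the characteristic polynomial, algebraic multiplicity of λ = -2 is 6. From dim ker(M − (-2)·I) = 5, there are exactly 5 Jordan blocks for λ = -2.
Step 2 — from the minimal polynomial, the factor (x + 2)^2 tells us the largest block for λ = -2 has size 2.
Step 3 — with total size 6, 5 blocks, and largest block 2, the block sizes (in nonincreasing order) are [2, 1, 1, 1, 1].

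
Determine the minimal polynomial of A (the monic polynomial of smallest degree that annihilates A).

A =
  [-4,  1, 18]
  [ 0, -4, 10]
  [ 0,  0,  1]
x^3 + 7*x^2 + 8*x - 16

The characteristic polynomial is χ_A(x) = (x - 1)*(x + 4)^2, so the eigenvalues are known. The minimal polynomial is
  m_A(x) = Π_λ (x − λ)^{k_λ}
where k_λ is the size of the *largest* Jordan block for λ (equivalently, the smallest k with (A − λI)^k v = 0 for every generalised eigenvector v of λ).

  λ = -4: largest Jordan block has size 2, contributing (x + 4)^2
  λ = 1: largest Jordan block has size 1, contributing (x − 1)

So m_A(x) = (x - 1)*(x + 4)^2 = x^3 + 7*x^2 + 8*x - 16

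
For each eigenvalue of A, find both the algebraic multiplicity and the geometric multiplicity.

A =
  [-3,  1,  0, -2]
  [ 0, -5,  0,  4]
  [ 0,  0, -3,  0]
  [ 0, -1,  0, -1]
λ = -3: alg = 4, geom = 3

Step 1 — factor the characteristic polynomial to read off the algebraic multiplicities:
  χ_A(x) = (x + 3)^4

Step 2 — compute geometric multiplicities via the rank-nullity identity g(λ) = n − rank(A − λI):
  rank(A − (-3)·I) = 1, so dim ker(A − (-3)·I) = n − 1 = 3

Summary:
  λ = -3: algebraic multiplicity = 4, geometric multiplicity = 3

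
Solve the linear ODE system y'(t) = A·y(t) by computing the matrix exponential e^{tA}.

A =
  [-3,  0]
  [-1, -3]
e^{tA} =
  [exp(-3*t), 0]
  [-t*exp(-3*t), exp(-3*t)]

Strategy: write A = P · J · P⁻¹ where J is a Jordan canonical form, so e^{tA} = P · e^{tJ} · P⁻¹, and e^{tJ} can be computed block-by-block.

A has Jordan form
J =
  [-3,  1]
  [ 0, -3]
(up to reordering of blocks).

Per-block formulas:
  For a 2×2 Jordan block J_2(-3): exp(t · J_2(-3)) = e^(-3t)·(I + t·N), where N is the 2×2 nilpotent shift.

After assembling e^{tJ} and conjugating by P, we get:

e^{tA} =
  [exp(-3*t), 0]
  [-t*exp(-3*t), exp(-3*t)]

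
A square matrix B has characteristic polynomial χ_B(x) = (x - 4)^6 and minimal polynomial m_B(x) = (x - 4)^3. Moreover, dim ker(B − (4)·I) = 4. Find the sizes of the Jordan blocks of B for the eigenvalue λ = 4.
Block sizes for λ = 4: [3, 1, 1, 1]

Step 1 — from the characteristic polynomial, algebraic multiplicity of λ = 4 is 6. From dim ker(B − (4)·I) = 4, there are exactly 4 Jordan blocks for λ = 4.
Step 2 — from the minimal polynomial, the factor (x − 4)^3 tells us the largest block for λ = 4 has size 3.
Step 3 — with total size 6, 4 blocks, and largest block 3, the block sizes (in nonincreasing order) are [3, 1, 1, 1].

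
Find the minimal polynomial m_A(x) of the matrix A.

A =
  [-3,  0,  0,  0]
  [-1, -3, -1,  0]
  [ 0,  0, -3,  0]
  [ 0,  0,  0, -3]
x^2 + 6*x + 9

The characteristic polynomial is χ_A(x) = (x + 3)^4, so the eigenvalues are known. The minimal polynomial is
  m_A(x) = Π_λ (x − λ)^{k_λ}
where k_λ is the size of the *largest* Jordan block for λ (equivalently, the smallest k with (A − λI)^k v = 0 for every generalised eigenvector v of λ).

  λ = -3: largest Jordan block has size 2, contributing (x + 3)^2

So m_A(x) = (x + 3)^2 = x^2 + 6*x + 9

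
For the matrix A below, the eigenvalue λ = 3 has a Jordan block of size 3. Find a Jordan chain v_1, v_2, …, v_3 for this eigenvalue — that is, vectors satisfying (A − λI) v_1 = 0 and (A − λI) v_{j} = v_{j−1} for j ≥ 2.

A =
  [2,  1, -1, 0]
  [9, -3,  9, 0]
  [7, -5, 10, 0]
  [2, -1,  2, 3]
A Jordan chain for λ = 3 of length 3:
v_1 = (3, 0, -3, 3)ᵀ
v_2 = (-1, 9, 7, 2)ᵀ
v_3 = (1, 0, 0, 0)ᵀ

Let N = A − (3)·I. We want v_3 with N^3 v_3 = 0 but N^2 v_3 ≠ 0; then v_{j-1} := N · v_j for j = 3, …, 2.

Pick v_3 = (1, 0, 0, 0)ᵀ.
Then v_2 = N · v_3 = (-1, 9, 7, 2)ᵀ.
Then v_1 = N · v_2 = (3, 0, -3, 3)ᵀ.

Sanity check: (A − (3)·I) v_1 = (0, 0, 0, 0)ᵀ = 0. ✓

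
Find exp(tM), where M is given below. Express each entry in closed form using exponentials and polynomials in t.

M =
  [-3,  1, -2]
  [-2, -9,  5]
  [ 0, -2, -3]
e^{tM} =
  [t^2*exp(-5*t) + 2*t*exp(-5*t) + exp(-5*t), t^2*exp(-5*t) + t*exp(-5*t), -3*t^2*exp(-5*t)/2 - 2*t*exp(-5*t)]
  [2*t^2*exp(-5*t) - 2*t*exp(-5*t), 2*t^2*exp(-5*t) - 4*t*exp(-5*t) + exp(-5*t), -3*t^2*exp(-5*t) + 5*t*exp(-5*t)]
  [2*t^2*exp(-5*t), 2*t^2*exp(-5*t) - 2*t*exp(-5*t), -3*t^2*exp(-5*t) + 2*t*exp(-5*t) + exp(-5*t)]

Strategy: write M = P · J · P⁻¹ where J is a Jordan canonical form, so e^{tM} = P · e^{tJ} · P⁻¹, and e^{tJ} can be computed block-by-block.

M has Jordan form
J =
  [-5,  1,  0]
  [ 0, -5,  1]
  [ 0,  0, -5]
(up to reordering of blocks).

Per-block formulas:
  For a 3×3 Jordan block J_3(-5): exp(t · J_3(-5)) = e^(-5t)·(I + t·N + (t^2/2)·N^2), where N is the 3×3 nilpotent shift.

After assembling e^{tJ} and conjugating by P, we get:

e^{tM} =
  [t^2*exp(-5*t) + 2*t*exp(-5*t) + exp(-5*t), t^2*exp(-5*t) + t*exp(-5*t), -3*t^2*exp(-5*t)/2 - 2*t*exp(-5*t)]
  [2*t^2*exp(-5*t) - 2*t*exp(-5*t), 2*t^2*exp(-5*t) - 4*t*exp(-5*t) + exp(-5*t), -3*t^2*exp(-5*t) + 5*t*exp(-5*t)]
  [2*t^2*exp(-5*t), 2*t^2*exp(-5*t) - 2*t*exp(-5*t), -3*t^2*exp(-5*t) + 2*t*exp(-5*t) + exp(-5*t)]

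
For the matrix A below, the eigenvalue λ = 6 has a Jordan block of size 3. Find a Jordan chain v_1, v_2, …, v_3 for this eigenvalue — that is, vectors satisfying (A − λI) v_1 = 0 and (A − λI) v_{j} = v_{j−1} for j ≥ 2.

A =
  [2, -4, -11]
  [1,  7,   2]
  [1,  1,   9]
A Jordan chain for λ = 6 of length 3:
v_1 = (1, -1, 0)ᵀ
v_2 = (-4, 1, 1)ᵀ
v_3 = (1, 0, 0)ᵀ

Let N = A − (6)·I. We want v_3 with N^3 v_3 = 0 but N^2 v_3 ≠ 0; then v_{j-1} := N · v_j for j = 3, …, 2.

Pick v_3 = (1, 0, 0)ᵀ.
Then v_2 = N · v_3 = (-4, 1, 1)ᵀ.
Then v_1 = N · v_2 = (1, -1, 0)ᵀ.

Sanity check: (A − (6)·I) v_1 = (0, 0, 0)ᵀ = 0. ✓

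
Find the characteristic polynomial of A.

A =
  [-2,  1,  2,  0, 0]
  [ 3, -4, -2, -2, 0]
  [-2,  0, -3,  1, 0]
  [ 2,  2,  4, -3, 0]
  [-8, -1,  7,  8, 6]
x^5 + 6*x^4 - 18*x^3 - 216*x^2 - 567*x - 486

Expanding det(x·I − A) (e.g. by cofactor expansion or by noting that A is similar to its Jordan form J, which has the same characteristic polynomial as A) gives
  χ_A(x) = x^5 + 6*x^4 - 18*x^3 - 216*x^2 - 567*x - 486
which factors as (x - 6)*(x + 3)^4. The eigenvalues (with algebraic multiplicities) are λ = -3 with multiplicity 4, λ = 6 with multiplicity 1.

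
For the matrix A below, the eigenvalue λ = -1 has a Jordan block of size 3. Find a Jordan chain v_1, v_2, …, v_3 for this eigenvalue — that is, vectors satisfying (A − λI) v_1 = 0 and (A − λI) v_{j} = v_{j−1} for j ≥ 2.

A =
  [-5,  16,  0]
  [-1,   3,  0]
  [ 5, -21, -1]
A Jordan chain for λ = -1 of length 3:
v_1 = (0, 0, 1)ᵀ
v_2 = (-4, -1, 5)ᵀ
v_3 = (1, 0, 0)ᵀ

Let N = A − (-1)·I. We want v_3 with N^3 v_3 = 0 but N^2 v_3 ≠ 0; then v_{j-1} := N · v_j for j = 3, …, 2.

Pick v_3 = (1, 0, 0)ᵀ.
Then v_2 = N · v_3 = (-4, -1, 5)ᵀ.
Then v_1 = N · v_2 = (0, 0, 1)ᵀ.

Sanity check: (A − (-1)·I) v_1 = (0, 0, 0)ᵀ = 0. ✓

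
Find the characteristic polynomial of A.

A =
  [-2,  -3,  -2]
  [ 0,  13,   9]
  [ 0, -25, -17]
x^3 + 6*x^2 + 12*x + 8

Expanding det(x·I − A) (e.g. by cofactor expansion or by noting that A is similar to its Jordan form J, which has the same characteristic polynomial as A) gives
  χ_A(x) = x^3 + 6*x^2 + 12*x + 8
which factors as (x + 2)^3. The eigenvalues (with algebraic multiplicities) are λ = -2 with multiplicity 3.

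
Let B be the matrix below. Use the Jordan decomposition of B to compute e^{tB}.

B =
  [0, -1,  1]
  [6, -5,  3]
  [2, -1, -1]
e^{tB} =
  [2*t*exp(-2*t) + exp(-2*t), -t*exp(-2*t), t*exp(-2*t)]
  [6*t*exp(-2*t), -3*t*exp(-2*t) + exp(-2*t), 3*t*exp(-2*t)]
  [2*t*exp(-2*t), -t*exp(-2*t), t*exp(-2*t) + exp(-2*t)]

Strategy: write B = P · J · P⁻¹ where J is a Jordan canonical form, so e^{tB} = P · e^{tJ} · P⁻¹, and e^{tJ} can be computed block-by-block.

B has Jordan form
J =
  [-2,  1,  0]
  [ 0, -2,  0]
  [ 0,  0, -2]
(up to reordering of blocks).

Per-block formulas:
  For a 1×1 block at λ = -2: exp(t · [-2]) = [e^(-2t)].
  For a 2×2 Jordan block J_2(-2): exp(t · J_2(-2)) = e^(-2t)·(I + t·N), where N is the 2×2 nilpotent shift.

After assembling e^{tJ} and conjugating by P, we get:

e^{tB} =
  [2*t*exp(-2*t) + exp(-2*t), -t*exp(-2*t), t*exp(-2*t)]
  [6*t*exp(-2*t), -3*t*exp(-2*t) + exp(-2*t), 3*t*exp(-2*t)]
  [2*t*exp(-2*t), -t*exp(-2*t), t*exp(-2*t) + exp(-2*t)]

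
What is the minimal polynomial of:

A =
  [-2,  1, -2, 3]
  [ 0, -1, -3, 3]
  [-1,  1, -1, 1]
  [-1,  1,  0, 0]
x^3 + 3*x^2 + 3*x + 1

The characteristic polynomial is χ_A(x) = (x + 1)^4, so the eigenvalues are known. The minimal polynomial is
  m_A(x) = Π_λ (x − λ)^{k_λ}
where k_λ is the size of the *largest* Jordan block for λ (equivalently, the smallest k with (A − λI)^k v = 0 for every generalised eigenvector v of λ).

  λ = -1: largest Jordan block has size 3, contributing (x + 1)^3

So m_A(x) = (x + 1)^3 = x^3 + 3*x^2 + 3*x + 1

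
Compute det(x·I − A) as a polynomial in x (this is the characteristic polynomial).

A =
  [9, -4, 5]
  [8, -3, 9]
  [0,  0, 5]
x^3 - 11*x^2 + 35*x - 25

Expanding det(x·I − A) (e.g. by cofactor expansion or by noting that A is similar to its Jordan form J, which has the same characteristic polynomial as A) gives
  χ_A(x) = x^3 - 11*x^2 + 35*x - 25
which factors as (x - 5)^2*(x - 1). The eigenvalues (with algebraic multiplicities) are λ = 1 with multiplicity 1, λ = 5 with multiplicity 2.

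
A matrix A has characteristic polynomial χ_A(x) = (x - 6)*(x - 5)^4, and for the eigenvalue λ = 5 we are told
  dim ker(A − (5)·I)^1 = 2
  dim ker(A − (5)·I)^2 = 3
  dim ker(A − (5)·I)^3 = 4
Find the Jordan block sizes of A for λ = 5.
Block sizes for λ = 5: [3, 1]

From the dimensions of kernels of powers, the number of Jordan blocks of size at least j is d_j − d_{j−1} where d_j = dim ker(N^j) (with d_0 = 0). Computing the differences gives [2, 1, 1].
The number of blocks of size exactly k is (#blocks of size ≥ k) − (#blocks of size ≥ k + 1), so the partition is: 1 block(s) of size 1, 1 block(s) of size 3.
In nonincreasing order the block sizes are [3, 1].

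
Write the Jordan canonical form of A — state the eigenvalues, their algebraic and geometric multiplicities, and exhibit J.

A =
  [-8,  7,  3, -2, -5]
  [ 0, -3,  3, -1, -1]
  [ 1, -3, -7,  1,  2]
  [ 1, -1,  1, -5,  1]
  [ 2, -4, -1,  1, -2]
J_3(-5) ⊕ J_1(-5) ⊕ J_1(-5)

The characteristic polynomial is
  det(x·I − A) = x^5 + 25*x^4 + 250*x^3 + 1250*x^2 + 3125*x + 3125 = (x + 5)^5

Eigenvalues and multiplicities (the geometric multiplicity of λ is n − rank(A − λI), which equals the number of Jordan blocks for λ):
  λ = -5: algebraic multiplicity = 5, geometric multiplicity = 3

Determining the block sizes for each eigenvalue:
  λ = -5: with am = 5 and gm = 3, the partition is not yet determined (e.g. several partitions of 5 into 3 parts exist). Let N = A − (-5)·I. Computing rank(N^1) = 2, rank(N^2) = 1, rank(N^3) = 0; the number of blocks of size ≥ j is rank(N^{j−1}) − rank(N^j), giving [3, 1, 1]. So we have 1 block(s) of size 3, 2 block(s) of size 1 → block sizes [3, 1, 1]

Assembling the blocks gives a Jordan form
J =
  [-5,  1,  0,  0,  0]
  [ 0, -5,  1,  0,  0]
  [ 0,  0, -5,  0,  0]
  [ 0,  0,  0, -5,  0]
  [ 0,  0,  0,  0, -5]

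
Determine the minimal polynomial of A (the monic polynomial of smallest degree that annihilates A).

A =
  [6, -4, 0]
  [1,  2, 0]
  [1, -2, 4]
x^2 - 8*x + 16

The characteristic polynomial is χ_A(x) = (x - 4)^3, so the eigenvalues are known. The minimal polynomial is
  m_A(x) = Π_λ (x − λ)^{k_λ}
where k_λ is the size of the *largest* Jordan block for λ (equivalently, the smallest k with (A − λI)^k v = 0 for every generalised eigenvector v of λ).

  λ = 4: largest Jordan block has size 2, contributing (x − 4)^2

So m_A(x) = (x - 4)^2 = x^2 - 8*x + 16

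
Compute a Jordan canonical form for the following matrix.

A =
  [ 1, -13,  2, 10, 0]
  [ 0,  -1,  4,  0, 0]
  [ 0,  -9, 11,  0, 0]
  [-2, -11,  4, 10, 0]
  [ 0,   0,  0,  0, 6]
J_2(5) ⊕ J_1(5) ⊕ J_1(6) ⊕ J_1(6)

The characteristic polynomial is
  det(x·I − A) = x^5 - 27*x^4 + 291*x^3 - 1565*x^2 + 4200*x - 4500 = (x - 6)^2*(x - 5)^3

Eigenvalues and multiplicities (the geometric multiplicity of λ is n − rank(A − λI), which equals the number of Jordan blocks for λ):
  λ = 5: algebraic multiplicity = 3, geometric multiplicity = 2
  λ = 6: algebraic multiplicity = 2, geometric multiplicity = 2

Determining the block sizes for each eigenvalue:
  λ = 5: 2 blocks summing to 3 forces exactly one block of size 2 and the rest size 1 → block sizes [2, 1]
  λ = 6: gm = am = 2, so every block has size 1 → block sizes [1, 1]

Assembling the blocks gives a Jordan form
J =
  [5, 1, 0, 0, 0]
  [0, 5, 0, 0, 0]
  [0, 0, 5, 0, 0]
  [0, 0, 0, 6, 0]
  [0, 0, 0, 0, 6]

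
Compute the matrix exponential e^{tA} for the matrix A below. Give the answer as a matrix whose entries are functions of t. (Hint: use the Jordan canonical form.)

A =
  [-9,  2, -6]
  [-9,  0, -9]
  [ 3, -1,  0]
e^{tA} =
  [-6*t*exp(-3*t) + exp(-3*t), 2*t*exp(-3*t), -6*t*exp(-3*t)]
  [-9*t*exp(-3*t), 3*t*exp(-3*t) + exp(-3*t), -9*t*exp(-3*t)]
  [3*t*exp(-3*t), -t*exp(-3*t), 3*t*exp(-3*t) + exp(-3*t)]

Strategy: write A = P · J · P⁻¹ where J is a Jordan canonical form, so e^{tA} = P · e^{tJ} · P⁻¹, and e^{tJ} can be computed block-by-block.

A has Jordan form
J =
  [-3,  1,  0]
  [ 0, -3,  0]
  [ 0,  0, -3]
(up to reordering of blocks).

Per-block formulas:
  For a 1×1 block at λ = -3: exp(t · [-3]) = [e^(-3t)].
  For a 2×2 Jordan block J_2(-3): exp(t · J_2(-3)) = e^(-3t)·(I + t·N), where N is the 2×2 nilpotent shift.

After assembling e^{tJ} and conjugating by P, we get:

e^{tA} =
  [-6*t*exp(-3*t) + exp(-3*t), 2*t*exp(-3*t), -6*t*exp(-3*t)]
  [-9*t*exp(-3*t), 3*t*exp(-3*t) + exp(-3*t), -9*t*exp(-3*t)]
  [3*t*exp(-3*t), -t*exp(-3*t), 3*t*exp(-3*t) + exp(-3*t)]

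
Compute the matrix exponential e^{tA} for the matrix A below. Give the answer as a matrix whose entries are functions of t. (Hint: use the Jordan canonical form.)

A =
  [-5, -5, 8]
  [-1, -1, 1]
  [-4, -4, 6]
e^{tA} =
  [-t^2 - 5*t + 1, -t^2 - 5*t, 3*t^2/2 + 8*t]
  [t^2 - t, t^2 - t + 1, -3*t^2/2 + t]
  [-4*t, -4*t, 6*t + 1]

Strategy: write A = P · J · P⁻¹ where J is a Jordan canonical form, so e^{tA} = P · e^{tJ} · P⁻¹, and e^{tJ} can be computed block-by-block.

A has Jordan form
J =
  [0, 1, 0]
  [0, 0, 1]
  [0, 0, 0]
(up to reordering of blocks).

Per-block formulas:
  For a 3×3 Jordan block J_3(0): exp(t · J_3(0)) = e^(0t)·(I + t·N + (t^2/2)·N^2), where N is the 3×3 nilpotent shift.

After assembling e^{tJ} and conjugating by P, we get:

e^{tA} =
  [-t^2 - 5*t + 1, -t^2 - 5*t, 3*t^2/2 + 8*t]
  [t^2 - t, t^2 - t + 1, -3*t^2/2 + t]
  [-4*t, -4*t, 6*t + 1]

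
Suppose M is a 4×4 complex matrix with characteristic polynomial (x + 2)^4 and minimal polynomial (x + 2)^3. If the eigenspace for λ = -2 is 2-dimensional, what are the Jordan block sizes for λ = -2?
Block sizes for λ = -2: [3, 1]

Step 1 — from the characteristic polynomial, algebraic multiplicity of λ = -2 is 4. From dim ker(M − (-2)·I) = 2, there are exactly 2 Jordan blocks for λ = -2.
Step 2 — from the minimal polynomial, the factor (x + 2)^3 tells us the largest block for λ = -2 has size 3.
Step 3 — with total size 4, 2 blocks, and largest block 3, the block sizes (in nonincreasing order) are [3, 1].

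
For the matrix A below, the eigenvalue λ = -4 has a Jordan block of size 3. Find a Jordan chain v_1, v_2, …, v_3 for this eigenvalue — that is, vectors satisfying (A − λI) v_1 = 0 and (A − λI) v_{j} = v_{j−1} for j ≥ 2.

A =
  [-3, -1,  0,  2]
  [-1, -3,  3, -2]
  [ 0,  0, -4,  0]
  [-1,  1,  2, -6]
A Jordan chain for λ = -4 of length 3:
v_1 = (1, -1, 0, -1)ᵀ
v_2 = (0, 3, 0, 2)ᵀ
v_3 = (0, 0, 1, 0)ᵀ

Let N = A − (-4)·I. We want v_3 with N^3 v_3 = 0 but N^2 v_3 ≠ 0; then v_{j-1} := N · v_j for j = 3, …, 2.

Pick v_3 = (0, 0, 1, 0)ᵀ.
Then v_2 = N · v_3 = (0, 3, 0, 2)ᵀ.
Then v_1 = N · v_2 = (1, -1, 0, -1)ᵀ.

Sanity check: (A − (-4)·I) v_1 = (0, 0, 0, 0)ᵀ = 0. ✓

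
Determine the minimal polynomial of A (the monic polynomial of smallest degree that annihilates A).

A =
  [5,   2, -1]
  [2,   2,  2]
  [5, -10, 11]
x^2 - 12*x + 36

The characteristic polynomial is χ_A(x) = (x - 6)^3, so the eigenvalues are known. The minimal polynomial is
  m_A(x) = Π_λ (x − λ)^{k_λ}
where k_λ is the size of the *largest* Jordan block for λ (equivalently, the smallest k with (A − λI)^k v = 0 for every generalised eigenvector v of λ).

  λ = 6: largest Jordan block has size 2, contributing (x − 6)^2

So m_A(x) = (x - 6)^2 = x^2 - 12*x + 36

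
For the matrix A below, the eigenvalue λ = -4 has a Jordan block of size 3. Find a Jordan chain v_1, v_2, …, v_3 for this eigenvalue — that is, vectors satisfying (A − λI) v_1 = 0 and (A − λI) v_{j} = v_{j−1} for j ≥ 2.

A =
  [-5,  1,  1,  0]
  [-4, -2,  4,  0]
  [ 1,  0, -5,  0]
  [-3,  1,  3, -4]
A Jordan chain for λ = -4 of length 3:
v_1 = (-2, 0, -2, 2)ᵀ
v_2 = (-1, -4, 1, -3)ᵀ
v_3 = (1, 0, 0, 0)ᵀ

Let N = A − (-4)·I. We want v_3 with N^3 v_3 = 0 but N^2 v_3 ≠ 0; then v_{j-1} := N · v_j for j = 3, …, 2.

Pick v_3 = (1, 0, 0, 0)ᵀ.
Then v_2 = N · v_3 = (-1, -4, 1, -3)ᵀ.
Then v_1 = N · v_2 = (-2, 0, -2, 2)ᵀ.

Sanity check: (A − (-4)·I) v_1 = (0, 0, 0, 0)ᵀ = 0. ✓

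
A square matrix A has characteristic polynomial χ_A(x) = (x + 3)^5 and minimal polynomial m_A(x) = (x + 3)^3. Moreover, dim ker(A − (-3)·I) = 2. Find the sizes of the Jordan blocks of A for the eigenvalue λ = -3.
Block sizes for λ = -3: [3, 2]

Step 1 — from the characteristic polynomial, algebraic multiplicity of λ = -3 is 5. From dim ker(A − (-3)·I) = 2, there are exactly 2 Jordan blocks for λ = -3.
Step 2 — from the minimal polynomial, the factor (x + 3)^3 tells us the largest block for λ = -3 has size 3.
Step 3 — with total size 5, 2 blocks, and largest block 3, the block sizes (in nonincreasing order) are [3, 2].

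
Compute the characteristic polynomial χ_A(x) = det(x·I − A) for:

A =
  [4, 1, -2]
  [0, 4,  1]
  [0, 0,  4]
x^3 - 12*x^2 + 48*x - 64

Expanding det(x·I − A) (e.g. by cofactor expansion or by noting that A is similar to its Jordan form J, which has the same characteristic polynomial as A) gives
  χ_A(x) = x^3 - 12*x^2 + 48*x - 64
which factors as (x - 4)^3. The eigenvalues (with algebraic multiplicities) are λ = 4 with multiplicity 3.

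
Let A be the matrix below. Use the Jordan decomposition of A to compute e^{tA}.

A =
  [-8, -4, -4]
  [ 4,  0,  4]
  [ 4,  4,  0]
e^{tA} =
  [-1 + 2*exp(-4*t), -1 + exp(-4*t), -1 + exp(-4*t)]
  [1 - exp(-4*t), 1, 1 - exp(-4*t)]
  [1 - exp(-4*t), 1 - exp(-4*t), 1]

Strategy: write A = P · J · P⁻¹ where J is a Jordan canonical form, so e^{tA} = P · e^{tJ} · P⁻¹, and e^{tJ} can be computed block-by-block.

A has Jordan form
J =
  [-4,  0, 0]
  [ 0, -4, 0]
  [ 0,  0, 0]
(up to reordering of blocks).

Per-block formulas:
  For a 1×1 block at λ = 0: exp(t · [0]) = [e^(0t)].
  For a 1×1 block at λ = -4: exp(t · [-4]) = [e^(-4t)].

After assembling e^{tJ} and conjugating by P, we get:

e^{tA} =
  [-1 + 2*exp(-4*t), -1 + exp(-4*t), -1 + exp(-4*t)]
  [1 - exp(-4*t), 1, 1 - exp(-4*t)]
  [1 - exp(-4*t), 1 - exp(-4*t), 1]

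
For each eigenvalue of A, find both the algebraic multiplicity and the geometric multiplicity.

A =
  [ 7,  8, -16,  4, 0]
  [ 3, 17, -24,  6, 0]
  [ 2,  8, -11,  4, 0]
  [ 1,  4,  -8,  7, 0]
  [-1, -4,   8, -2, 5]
λ = 5: alg = 5, geom = 4

Step 1 — factor the characteristic polynomial to read off the algebraic multiplicities:
  χ_A(x) = (x - 5)^5

Step 2 — compute geometric multiplicities via the rank-nullity identity g(λ) = n − rank(A − λI):
  rank(A − (5)·I) = 1, so dim ker(A − (5)·I) = n − 1 = 4

Summary:
  λ = 5: algebraic multiplicity = 5, geometric multiplicity = 4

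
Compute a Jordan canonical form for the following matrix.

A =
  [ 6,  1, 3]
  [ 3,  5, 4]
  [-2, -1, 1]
J_3(4)

The characteristic polynomial is
  det(x·I − A) = x^3 - 12*x^2 + 48*x - 64 = (x - 4)^3

Eigenvalues and multiplicities (the geometric multiplicity of λ is n − rank(A − λI), which equals the number of Jordan blocks for λ):
  λ = 4: algebraic multiplicity = 3, geometric multiplicity = 1

Determining the block sizes for each eigenvalue:
  λ = 4: one block (gm = 1), so the single block has size am = 3 → block sizes [3]

Assembling the blocks gives a Jordan form
J =
  [4, 1, 0]
  [0, 4, 1]
  [0, 0, 4]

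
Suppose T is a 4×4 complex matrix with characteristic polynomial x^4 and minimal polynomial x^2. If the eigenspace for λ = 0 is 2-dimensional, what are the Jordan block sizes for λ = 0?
Block sizes for λ = 0: [2, 2]

Step 1 — from the characteristic polynomial, algebraic multiplicity of λ = 0 is 4. From dim ker(T − (0)·I) = 2, there are exactly 2 Jordan blocks for λ = 0.
Step 2 — from the minimal polynomial, the factor (x − 0)^2 tells us the largest block for λ = 0 has size 2.
Step 3 — with total size 4, 2 blocks, and largest block 2, the block sizes (in nonincreasing order) are [2, 2].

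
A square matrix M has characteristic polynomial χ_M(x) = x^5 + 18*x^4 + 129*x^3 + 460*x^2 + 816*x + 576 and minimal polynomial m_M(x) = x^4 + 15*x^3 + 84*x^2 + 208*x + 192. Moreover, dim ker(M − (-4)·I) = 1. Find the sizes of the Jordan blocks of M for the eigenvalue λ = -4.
Block sizes for λ = -4: [3]

Step 1 — from the characteristic polynomial, algebraic multiplicity of λ = -4 is 3. From dim ker(M − (-4)·I) = 1, there are exactly 1 Jordan blocks for λ = -4.
Step 2 — from the minimal polynomial, the factor (x + 4)^3 tells us the largest block for λ = -4 has size 3.
Step 3 — with total size 3, 1 blocks, and largest block 3, the block sizes (in nonincreasing order) are [3].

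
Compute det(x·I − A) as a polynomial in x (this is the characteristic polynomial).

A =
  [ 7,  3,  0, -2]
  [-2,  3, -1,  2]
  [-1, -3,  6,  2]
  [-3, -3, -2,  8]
x^4 - 24*x^3 + 216*x^2 - 864*x + 1296

Expanding det(x·I − A) (e.g. by cofactor expansion or by noting that A is similar to its Jordan form J, which has the same characteristic polynomial as A) gives
  χ_A(x) = x^4 - 24*x^3 + 216*x^2 - 864*x + 1296
which factors as (x - 6)^4. The eigenvalues (with algebraic multiplicities) are λ = 6 with multiplicity 4.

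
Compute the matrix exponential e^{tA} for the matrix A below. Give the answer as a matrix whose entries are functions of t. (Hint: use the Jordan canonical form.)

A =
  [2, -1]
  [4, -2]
e^{tA} =
  [2*t + 1, -t]
  [4*t, 1 - 2*t]

Strategy: write A = P · J · P⁻¹ where J is a Jordan canonical form, so e^{tA} = P · e^{tJ} · P⁻¹, and e^{tJ} can be computed block-by-block.

A has Jordan form
J =
  [0, 1]
  [0, 0]
(up to reordering of blocks).

Per-block formulas:
  For a 2×2 Jordan block J_2(0): exp(t · J_2(0)) = e^(0t)·(I + t·N), where N is the 2×2 nilpotent shift.

After assembling e^{tJ} and conjugating by P, we get:

e^{tA} =
  [2*t + 1, -t]
  [4*t, 1 - 2*t]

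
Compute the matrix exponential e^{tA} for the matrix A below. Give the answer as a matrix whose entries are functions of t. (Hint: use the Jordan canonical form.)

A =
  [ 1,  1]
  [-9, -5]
e^{tA} =
  [3*t*exp(-2*t) + exp(-2*t), t*exp(-2*t)]
  [-9*t*exp(-2*t), -3*t*exp(-2*t) + exp(-2*t)]

Strategy: write A = P · J · P⁻¹ where J is a Jordan canonical form, so e^{tA} = P · e^{tJ} · P⁻¹, and e^{tJ} can be computed block-by-block.

A has Jordan form
J =
  [-2,  1]
  [ 0, -2]
(up to reordering of blocks).

Per-block formulas:
  For a 2×2 Jordan block J_2(-2): exp(t · J_2(-2)) = e^(-2t)·(I + t·N), where N is the 2×2 nilpotent shift.

After assembling e^{tJ} and conjugating by P, we get:

e^{tA} =
  [3*t*exp(-2*t) + exp(-2*t), t*exp(-2*t)]
  [-9*t*exp(-2*t), -3*t*exp(-2*t) + exp(-2*t)]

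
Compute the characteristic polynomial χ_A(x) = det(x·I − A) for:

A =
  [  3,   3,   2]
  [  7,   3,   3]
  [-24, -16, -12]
x^3 + 6*x^2 + 12*x + 8

Expanding det(x·I − A) (e.g. by cofactor expansion or by noting that A is similar to its Jordan form J, which has the same characteristic polynomial as A) gives
  χ_A(x) = x^3 + 6*x^2 + 12*x + 8
which factors as (x + 2)^3. The eigenvalues (with algebraic multiplicities) are λ = -2 with multiplicity 3.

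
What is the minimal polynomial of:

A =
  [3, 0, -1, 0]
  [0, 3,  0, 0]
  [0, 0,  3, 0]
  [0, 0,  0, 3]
x^2 - 6*x + 9

The characteristic polynomial is χ_A(x) = (x - 3)^4, so the eigenvalues are known. The minimal polynomial is
  m_A(x) = Π_λ (x − λ)^{k_λ}
where k_λ is the size of the *largest* Jordan block for λ (equivalently, the smallest k with (A − λI)^k v = 0 for every generalised eigenvector v of λ).

  λ = 3: largest Jordan block has size 2, contributing (x − 3)^2

So m_A(x) = (x - 3)^2 = x^2 - 6*x + 9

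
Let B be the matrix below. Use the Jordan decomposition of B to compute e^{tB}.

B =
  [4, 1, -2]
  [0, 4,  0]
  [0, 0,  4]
e^{tB} =
  [exp(4*t), t*exp(4*t), -2*t*exp(4*t)]
  [0, exp(4*t), 0]
  [0, 0, exp(4*t)]

Strategy: write B = P · J · P⁻¹ where J is a Jordan canonical form, so e^{tB} = P · e^{tJ} · P⁻¹, and e^{tJ} can be computed block-by-block.

B has Jordan form
J =
  [4, 1, 0]
  [0, 4, 0]
  [0, 0, 4]
(up to reordering of blocks).

Per-block formulas:
  For a 2×2 Jordan block J_2(4): exp(t · J_2(4)) = e^(4t)·(I + t·N), where N is the 2×2 nilpotent shift.
  For a 1×1 block at λ = 4: exp(t · [4]) = [e^(4t)].

After assembling e^{tJ} and conjugating by P, we get:

e^{tB} =
  [exp(4*t), t*exp(4*t), -2*t*exp(4*t)]
  [0, exp(4*t), 0]
  [0, 0, exp(4*t)]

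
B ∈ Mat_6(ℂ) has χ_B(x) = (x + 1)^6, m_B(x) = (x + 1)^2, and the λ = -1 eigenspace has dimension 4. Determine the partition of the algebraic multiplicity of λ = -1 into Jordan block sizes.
Block sizes for λ = -1: [2, 2, 1, 1]

Step 1 — from the characteristic polynomial, algebraic multiplicity of λ = -1 is 6. From dim ker(B − (-1)·I) = 4, there are exactly 4 Jordan blocks for λ = -1.
Step 2 — from the minimal polynomial, the factor (x + 1)^2 tells us the largest block for λ = -1 has size 2.
Step 3 — with total size 6, 4 blocks, and largest block 2, the block sizes (in nonincreasing order) are [2, 2, 1, 1].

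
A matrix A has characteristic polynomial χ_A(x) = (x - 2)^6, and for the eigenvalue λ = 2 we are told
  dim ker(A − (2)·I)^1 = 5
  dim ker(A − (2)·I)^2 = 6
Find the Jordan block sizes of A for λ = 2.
Block sizes for λ = 2: [2, 1, 1, 1, 1]

From the dimensions of kernels of powers, the number of Jordan blocks of size at least j is d_j − d_{j−1} where d_j = dim ker(N^j) (with d_0 = 0). Computing the differences gives [5, 1].
The number of blocks of size exactly k is (#blocks of size ≥ k) − (#blocks of size ≥ k + 1), so the partition is: 4 block(s) of size 1, 1 block(s) of size 2.
In nonincreasing order the block sizes are [2, 1, 1, 1, 1].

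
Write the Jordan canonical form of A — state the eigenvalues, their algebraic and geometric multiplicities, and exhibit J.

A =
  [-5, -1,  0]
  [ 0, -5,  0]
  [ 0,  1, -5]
J_2(-5) ⊕ J_1(-5)

The characteristic polynomial is
  det(x·I − A) = x^3 + 15*x^2 + 75*x + 125 = (x + 5)^3

Eigenvalues and multiplicities (the geometric multiplicity of λ is n − rank(A − λI), which equals the number of Jordan blocks for λ):
  λ = -5: algebraic multiplicity = 3, geometric multiplicity = 2

Determining the block sizes for each eigenvalue:
  λ = -5: 2 blocks summing to 3 forces exactly one block of size 2 and the rest size 1 → block sizes [2, 1]

Assembling the blocks gives a Jordan form
J =
  [-5,  1,  0]
  [ 0, -5,  0]
  [ 0,  0, -5]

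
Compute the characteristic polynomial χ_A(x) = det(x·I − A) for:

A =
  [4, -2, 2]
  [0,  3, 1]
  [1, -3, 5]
x^3 - 12*x^2 + 48*x - 64

Expanding det(x·I − A) (e.g. by cofactor expansion or by noting that A is similar to its Jordan form J, which has the same characteristic polynomial as A) gives
  χ_A(x) = x^3 - 12*x^2 + 48*x - 64
which factors as (x - 4)^3. The eigenvalues (with algebraic multiplicities) are λ = 4 with multiplicity 3.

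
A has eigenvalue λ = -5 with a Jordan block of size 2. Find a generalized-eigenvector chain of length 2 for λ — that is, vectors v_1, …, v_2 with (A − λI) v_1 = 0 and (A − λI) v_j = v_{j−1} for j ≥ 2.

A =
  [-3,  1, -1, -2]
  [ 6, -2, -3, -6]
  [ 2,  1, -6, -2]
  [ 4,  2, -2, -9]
A Jordan chain for λ = -5 of length 2:
v_1 = (2, 6, 2, 4)ᵀ
v_2 = (1, 0, 0, 0)ᵀ

Let N = A − (-5)·I. We want v_2 with N^2 v_2 = 0 but N^1 v_2 ≠ 0; then v_{j-1} := N · v_j for j = 2, …, 2.

Pick v_2 = (1, 0, 0, 0)ᵀ.
Then v_1 = N · v_2 = (2, 6, 2, 4)ᵀ.

Sanity check: (A − (-5)·I) v_1 = (0, 0, 0, 0)ᵀ = 0. ✓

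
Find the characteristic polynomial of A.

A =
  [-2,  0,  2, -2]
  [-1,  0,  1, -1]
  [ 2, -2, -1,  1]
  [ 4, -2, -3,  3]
x^4

Expanding det(x·I − A) (e.g. by cofactor expansion or by noting that A is similar to its Jordan form J, which has the same characteristic polynomial as A) gives
  χ_A(x) = x^4
which factors as x^4. The eigenvalues (with algebraic multiplicities) are λ = 0 with multiplicity 4.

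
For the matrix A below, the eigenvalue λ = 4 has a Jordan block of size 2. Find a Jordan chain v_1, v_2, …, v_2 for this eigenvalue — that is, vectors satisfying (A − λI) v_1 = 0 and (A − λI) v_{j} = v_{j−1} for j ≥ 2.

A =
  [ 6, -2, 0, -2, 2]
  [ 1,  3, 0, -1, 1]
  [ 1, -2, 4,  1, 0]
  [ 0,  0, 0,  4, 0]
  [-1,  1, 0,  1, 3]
A Jordan chain for λ = 4 of length 2:
v_1 = (2, 1, 1, 0, -1)ᵀ
v_2 = (1, 0, 0, 0, 0)ᵀ

Let N = A − (4)·I. We want v_2 with N^2 v_2 = 0 but N^1 v_2 ≠ 0; then v_{j-1} := N · v_j for j = 2, …, 2.

Pick v_2 = (1, 0, 0, 0, 0)ᵀ.
Then v_1 = N · v_2 = (2, 1, 1, 0, -1)ᵀ.

Sanity check: (A − (4)·I) v_1 = (0, 0, 0, 0, 0)ᵀ = 0. ✓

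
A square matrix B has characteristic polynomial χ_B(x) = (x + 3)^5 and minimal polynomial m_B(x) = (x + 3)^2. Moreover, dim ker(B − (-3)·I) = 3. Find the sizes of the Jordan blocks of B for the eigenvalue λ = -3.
Block sizes for λ = -3: [2, 2, 1]

Step 1 — from the characteristic polynomial, algebraic multiplicity of λ = -3 is 5. From dim ker(B − (-3)·I) = 3, there are exactly 3 Jordan blocks for λ = -3.
Step 2 — from the minimal polynomial, the factor (x + 3)^2 tells us the largest block for λ = -3 has size 2.
Step 3 — with total size 5, 3 blocks, and largest block 2, the block sizes (in nonincreasing order) are [2, 2, 1].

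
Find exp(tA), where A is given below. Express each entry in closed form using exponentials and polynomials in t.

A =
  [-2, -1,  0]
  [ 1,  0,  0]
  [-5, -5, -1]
e^{tA} =
  [-t*exp(-t) + exp(-t), -t*exp(-t), 0]
  [t*exp(-t), t*exp(-t) + exp(-t), 0]
  [-5*t*exp(-t), -5*t*exp(-t), exp(-t)]

Strategy: write A = P · J · P⁻¹ where J is a Jordan canonical form, so e^{tA} = P · e^{tJ} · P⁻¹, and e^{tJ} can be computed block-by-block.

A has Jordan form
J =
  [-1,  1,  0]
  [ 0, -1,  0]
  [ 0,  0, -1]
(up to reordering of blocks).

Per-block formulas:
  For a 2×2 Jordan block J_2(-1): exp(t · J_2(-1)) = e^(-1t)·(I + t·N), where N is the 2×2 nilpotent shift.
  For a 1×1 block at λ = -1: exp(t · [-1]) = [e^(-1t)].

After assembling e^{tJ} and conjugating by P, we get:

e^{tA} =
  [-t*exp(-t) + exp(-t), -t*exp(-t), 0]
  [t*exp(-t), t*exp(-t) + exp(-t), 0]
  [-5*t*exp(-t), -5*t*exp(-t), exp(-t)]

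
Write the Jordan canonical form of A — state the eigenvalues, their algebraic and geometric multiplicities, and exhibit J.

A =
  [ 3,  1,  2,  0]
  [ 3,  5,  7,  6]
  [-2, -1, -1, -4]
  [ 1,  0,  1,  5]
J_3(3) ⊕ J_1(3)

The characteristic polynomial is
  det(x·I − A) = x^4 - 12*x^3 + 54*x^2 - 108*x + 81 = (x - 3)^4

Eigenvalues and multiplicities (the geometric multiplicity of λ is n − rank(A − λI), which equals the number of Jordan blocks for λ):
  λ = 3: algebraic multiplicity = 4, geometric multiplicity = 2

Determining the block sizes for each eigenvalue:
  λ = 3: with am = 4 and gm = 2, the partition is not yet determined (e.g. several partitions of 4 into 2 parts exist). Let N = A − (3)·I. Computing rank(N^1) = 2, rank(N^2) = 1, rank(N^3) = 0; the number of blocks of size ≥ j is rank(N^{j−1}) − rank(N^j), giving [2, 1, 1]. So we have 1 block(s) of size 3, 1 block(s) of size 1 → block sizes [3, 1]

Assembling the blocks gives a Jordan form
J =
  [3, 1, 0, 0]
  [0, 3, 1, 0]
  [0, 0, 3, 0]
  [0, 0, 0, 3]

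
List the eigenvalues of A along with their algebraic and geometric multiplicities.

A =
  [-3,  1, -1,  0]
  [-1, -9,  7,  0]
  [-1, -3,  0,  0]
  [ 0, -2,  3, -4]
λ = -4: alg = 4, geom = 2

Step 1 — factor the characteristic polynomial to read off the algebraic multiplicities:
  χ_A(x) = (x + 4)^4

Step 2 — compute geometric multiplicities via the rank-nullity identity g(λ) = n − rank(A − λI):
  rank(A − (-4)·I) = 2, so dim ker(A − (-4)·I) = n − 2 = 2

Summary:
  λ = -4: algebraic multiplicity = 4, geometric multiplicity = 2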